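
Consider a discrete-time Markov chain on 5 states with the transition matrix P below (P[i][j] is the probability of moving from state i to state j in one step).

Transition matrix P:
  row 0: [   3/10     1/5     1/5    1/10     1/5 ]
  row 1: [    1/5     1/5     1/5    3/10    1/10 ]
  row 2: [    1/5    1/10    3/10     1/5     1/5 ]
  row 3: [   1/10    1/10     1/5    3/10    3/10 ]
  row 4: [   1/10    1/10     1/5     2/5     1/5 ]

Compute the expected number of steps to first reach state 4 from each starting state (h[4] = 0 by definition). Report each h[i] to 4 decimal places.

First-step conditioning: h[4] = 0; for i ≠ 4, h[i] = 1 + Σ_k P[i][k]·h[k].
  h[0] = 1 + 3/10·h[0] + 1/5·h[1] + 1/5·h[2] + 1/10·h[3]
  h[1] = 1 + 1/5·h[0] + 1/5·h[1] + 1/5·h[2] + 3/10·h[3]
  h[2] = 1 + 1/5·h[0] + 1/10·h[1] + 3/10·h[2] + 1/5·h[3]
  h[3] = 1 + 1/10·h[0] + 1/10·h[1] + 1/5·h[2] + 3/10·h[3]
Solving the 4×4 linear system over states ≠ 4 gives exactly h = [7380/1501, 7920/1501, 7210/1501, 6390/1501, 0] (h[4] = 0 is the target).

h = [4.9167, 5.2765, 4.8035, 4.2572, 0.0000]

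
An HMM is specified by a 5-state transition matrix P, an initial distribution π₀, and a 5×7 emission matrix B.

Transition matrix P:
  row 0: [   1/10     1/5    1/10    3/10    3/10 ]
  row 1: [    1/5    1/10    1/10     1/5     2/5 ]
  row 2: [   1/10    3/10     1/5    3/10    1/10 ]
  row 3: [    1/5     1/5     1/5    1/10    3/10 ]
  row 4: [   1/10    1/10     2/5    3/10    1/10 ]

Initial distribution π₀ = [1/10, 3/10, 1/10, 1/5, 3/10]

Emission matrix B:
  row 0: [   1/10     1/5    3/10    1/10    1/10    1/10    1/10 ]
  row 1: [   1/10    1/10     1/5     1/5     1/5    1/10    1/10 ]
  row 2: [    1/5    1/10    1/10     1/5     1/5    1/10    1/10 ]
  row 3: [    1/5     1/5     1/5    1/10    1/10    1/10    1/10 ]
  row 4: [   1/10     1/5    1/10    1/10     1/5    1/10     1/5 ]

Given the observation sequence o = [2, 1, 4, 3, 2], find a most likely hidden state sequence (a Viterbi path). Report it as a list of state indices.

t=0: δ = [3.000e-02, 6.000e-02, 1.000e-02, 4.000e-02, 3.000e-02]  (obs o_0=2)
t=1: δ = [2.400e-03, 8.000e-04, 1.200e-03, 2.400e-03, 4.800e-03]  ψ = [1, 3, 4, 1, 1]  (obs o_1=1)
t=2: δ = [4.800e-05, 9.600e-05, 3.840e-04, 1.440e-04, 1.440e-04]  ψ = [3, 0, 4, 4, 0]  (obs o_2=4)
t=3: δ = [3.840e-06, 2.304e-05, 1.536e-05, 1.152e-05, 4.320e-06]  ψ = [2, 2, 2, 2, 3]  (obs o_3=3)
t=4: δ = [1.382e-06, 9.216e-07, 3.072e-07, 9.216e-07, 9.216e-07]  ψ = [1, 2, 2, 1, 1]  (obs o_4=2)
backtrack: best end state = 0; path = [1, 4, 2, 1, 0]

path = [1, 4, 2, 1, 0]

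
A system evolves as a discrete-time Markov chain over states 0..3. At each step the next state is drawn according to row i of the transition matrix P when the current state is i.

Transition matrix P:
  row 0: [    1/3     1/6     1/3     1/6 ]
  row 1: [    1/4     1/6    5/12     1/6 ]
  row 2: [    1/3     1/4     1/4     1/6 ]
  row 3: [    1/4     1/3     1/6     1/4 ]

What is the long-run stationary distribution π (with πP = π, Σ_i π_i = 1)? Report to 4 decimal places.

π = [0.2997, 0.2217, 0.2968, 0.1818]

Balance equations π_j = Σ_i π_i·P[i][j]:
  π_0 = 1/3·π_0 + 1/4·π_1 + 1/3·π_2 + 1/4·π_3
  π_1 = 1/6·π_0 + 1/6·π_1 + 1/4·π_2 + 1/3·π_3
  π_2 = 1/3·π_0 + 5/12·π_1 + 1/4·π_2 + 1/6·π_3
  normalize: π_0 + π_1 + π_2 + π_3 = 1
Solving the linear system gives exactly π = [511/1705, 378/1705, 46/155, 2/11].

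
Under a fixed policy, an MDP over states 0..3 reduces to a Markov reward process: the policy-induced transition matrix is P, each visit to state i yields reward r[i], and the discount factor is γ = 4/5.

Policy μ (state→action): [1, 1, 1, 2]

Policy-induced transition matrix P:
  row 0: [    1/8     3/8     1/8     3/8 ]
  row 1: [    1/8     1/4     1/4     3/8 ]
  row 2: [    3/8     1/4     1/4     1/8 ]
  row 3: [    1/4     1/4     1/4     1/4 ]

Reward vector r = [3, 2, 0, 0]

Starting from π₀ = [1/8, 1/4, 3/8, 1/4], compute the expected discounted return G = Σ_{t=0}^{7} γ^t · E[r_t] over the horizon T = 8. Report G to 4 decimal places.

G = 4.7411

t=0: π = [0.1250, 0.2500, 0.3750, 0.2500], E[r] = 0.8750, γ^t·E[r] = 0.875000, running G = 0.875000
t=1: π = [0.2500, 0.2656, 0.2344, 0.2500], E[r] = 1.2813, γ^t·E[r] = 1.025000, running G = 1.900000
t=2: π = [0.2148, 0.2813, 0.2188, 0.2852], E[r] = 1.2070, γ^t·E[r] = 0.772500, running G = 2.672500
t=3: π = [0.2153, 0.2769, 0.2231, 0.2847], E[r] = 1.1997, γ^t·E[r] = 0.614250, running G = 3.286750
t=4: π = [0.2164, 0.2769, 0.2231, 0.2836], E[r] = 1.2029, γ^t·E[r] = 0.492725, running G = 3.779475
t=5: π = [0.2162, 0.2770, 0.2230, 0.2838], E[r] = 1.2028, γ^t·E[r] = 0.394123, running G = 4.173598
t=6: π = [0.2162, 0.2770, 0.2230, 0.2838], E[r] = 1.2027, γ^t·E[r] = 0.315277, running G = 4.488875
t=7: π = [0.2162, 0.2770, 0.2230, 0.2838], E[r] = 1.2027, γ^t·E[r] = 0.252225, running G = 4.741100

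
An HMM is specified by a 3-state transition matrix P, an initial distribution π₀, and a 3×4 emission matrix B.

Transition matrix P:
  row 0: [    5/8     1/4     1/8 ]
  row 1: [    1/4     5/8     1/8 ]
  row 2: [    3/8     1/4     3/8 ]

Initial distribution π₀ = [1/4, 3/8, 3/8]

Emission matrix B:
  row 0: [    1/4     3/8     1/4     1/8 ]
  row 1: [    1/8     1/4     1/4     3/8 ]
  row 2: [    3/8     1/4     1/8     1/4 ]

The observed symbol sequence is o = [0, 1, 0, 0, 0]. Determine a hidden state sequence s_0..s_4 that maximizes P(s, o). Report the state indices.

path = [2, 0, 0, 0, 0]

t=0: δ = [6.250e-02, 4.688e-02, 1.406e-01]  (obs o_0=0)
t=1: δ = [1.978e-02, 8.789e-03, 1.318e-02]  ψ = [2, 2, 2]  (obs o_1=1)
t=2: δ = [3.090e-03, 6.866e-04, 1.854e-03]  ψ = [0, 1, 2]  (obs o_2=0)
t=3: δ = [4.828e-04, 9.656e-05, 2.607e-04]  ψ = [0, 0, 2]  (obs o_3=0)
t=4: δ = [7.544e-05, 1.509e-05, 3.666e-05]  ψ = [0, 0, 2]  (obs o_4=0)
backtrack: best end state = 0; path = [2, 0, 0, 0, 0]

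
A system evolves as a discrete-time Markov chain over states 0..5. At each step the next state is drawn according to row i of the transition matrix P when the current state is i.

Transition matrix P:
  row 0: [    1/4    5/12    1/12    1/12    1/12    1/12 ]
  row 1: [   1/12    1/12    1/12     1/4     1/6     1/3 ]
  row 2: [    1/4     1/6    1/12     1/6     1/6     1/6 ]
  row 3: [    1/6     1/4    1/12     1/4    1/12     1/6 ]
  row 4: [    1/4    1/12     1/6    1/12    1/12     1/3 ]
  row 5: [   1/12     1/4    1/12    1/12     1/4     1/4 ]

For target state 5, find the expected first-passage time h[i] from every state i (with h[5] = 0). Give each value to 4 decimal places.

First-step conditioning: h[5] = 0; for i ≠ 5, h[i] = 1 + Σ_k P[i][k]·h[k].
  h[0] = 1 + 1/4·h[0] + 5/12·h[1] + 1/12·h[2] + 1/12·h[3] + 1/12·h[4]
  h[1] = 1 + 1/12·h[0] + 1/12·h[1] + 1/12·h[2] + 1/4·h[3] + 1/6·h[4]
  h[2] = 1 + 1/4·h[0] + 1/6·h[1] + 1/12·h[2] + 1/6·h[3] + 1/6·h[4]
  h[3] = 1 + 1/6·h[0] + 1/4·h[1] + 1/12·h[2] + 1/4·h[3] + 1/12·h[4]
  h[4] = 1 + 1/4·h[0] + 1/12·h[1] + 1/6·h[2] + 1/12·h[3] + 1/12·h[4]
Solving the 5×5 linear system over states ≠ 5 gives exactly h = [3994/775, 6339/1550, 3786/775, 7519/1550, 3253/775, 0] (h[5] = 0 is the target).

h = [5.1535, 4.0897, 4.8852, 4.8510, 4.1974, 0.0000]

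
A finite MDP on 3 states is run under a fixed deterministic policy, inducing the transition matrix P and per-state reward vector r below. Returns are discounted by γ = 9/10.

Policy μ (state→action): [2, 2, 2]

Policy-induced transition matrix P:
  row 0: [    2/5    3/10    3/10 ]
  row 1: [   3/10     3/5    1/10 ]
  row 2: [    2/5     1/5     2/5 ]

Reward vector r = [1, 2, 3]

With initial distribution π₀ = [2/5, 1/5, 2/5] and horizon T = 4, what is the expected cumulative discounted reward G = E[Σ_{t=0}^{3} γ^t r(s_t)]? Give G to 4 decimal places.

t=0: π = [0.4000, 0.2000, 0.4000], E[r] = 2.0000, γ^t·E[r] = 2.000000, running G = 2.000000
t=1: π = [0.3800, 0.3200, 0.3000], E[r] = 1.9200, γ^t·E[r] = 1.728000, running G = 3.728000
t=2: π = [0.3680, 0.3660, 0.2660], E[r] = 1.8980, γ^t·E[r] = 1.537380, running G = 5.265380
t=3: π = [0.3634, 0.3832, 0.2534], E[r] = 1.8900, γ^t·E[r] = 1.377810, running G = 6.643190

G = 6.6432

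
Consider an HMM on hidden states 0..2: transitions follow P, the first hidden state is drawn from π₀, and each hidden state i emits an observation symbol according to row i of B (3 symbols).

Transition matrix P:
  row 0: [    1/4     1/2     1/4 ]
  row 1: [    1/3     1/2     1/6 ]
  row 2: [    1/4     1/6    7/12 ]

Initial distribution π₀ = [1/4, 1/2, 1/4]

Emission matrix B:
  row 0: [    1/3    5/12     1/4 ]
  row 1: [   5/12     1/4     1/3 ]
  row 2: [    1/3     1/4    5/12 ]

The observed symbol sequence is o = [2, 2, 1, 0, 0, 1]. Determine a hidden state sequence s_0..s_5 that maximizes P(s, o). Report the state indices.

path = [1, 1, 0, 1, 1, 0]

t=0: δ = [6.250e-02, 1.667e-01, 1.042e-01]  (obs o_0=2)
t=1: δ = [1.389e-02, 2.778e-02, 2.532e-02]  ψ = [1, 1, 2]  (obs o_1=2)
t=2: δ = [3.858e-03, 3.472e-03, 3.692e-03]  ψ = [1, 1, 2]  (obs o_2=1)
t=3: δ = [3.858e-04, 8.038e-04, 7.179e-04]  ψ = [1, 0, 2]  (obs o_3=0)
t=4: δ = [8.931e-05, 1.674e-04, 1.396e-04]  ψ = [1, 1, 2]  (obs o_4=0)
t=5: δ = [2.326e-05, 2.093e-05, 2.036e-05]  ψ = [1, 1, 2]  (obs o_5=1)
backtrack: best end state = 0; path = [1, 1, 0, 1, 1, 0]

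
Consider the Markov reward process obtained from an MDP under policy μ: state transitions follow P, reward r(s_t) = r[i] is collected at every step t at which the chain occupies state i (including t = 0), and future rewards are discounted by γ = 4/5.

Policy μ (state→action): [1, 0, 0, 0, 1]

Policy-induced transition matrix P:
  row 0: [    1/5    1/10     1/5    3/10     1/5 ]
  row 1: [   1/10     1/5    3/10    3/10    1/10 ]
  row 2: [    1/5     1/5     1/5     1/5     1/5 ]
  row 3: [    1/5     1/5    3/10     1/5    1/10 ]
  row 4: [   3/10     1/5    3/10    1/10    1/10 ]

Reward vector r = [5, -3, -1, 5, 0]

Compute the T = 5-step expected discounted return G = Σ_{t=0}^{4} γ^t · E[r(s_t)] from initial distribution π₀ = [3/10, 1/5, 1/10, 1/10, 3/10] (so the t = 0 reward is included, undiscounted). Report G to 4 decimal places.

G = 4.4461

t=0: π = [0.3000, 0.2000, 0.1000, 0.1000, 0.3000], E[r] = 1.3000, γ^t·E[r] = 1.300000, running G = 1.300000
t=1: π = [0.2100, 0.1700, 0.2600, 0.2200, 0.1400], E[r] = 1.3800, γ^t·E[r] = 1.104000, running G = 2.404000
t=2: π = [0.1970, 0.1790, 0.2530, 0.2240, 0.1470], E[r] = 1.3150, γ^t·E[r] = 0.841600, running G = 3.245600
t=3: π = [0.1968, 0.1803, 0.2550, 0.2229, 0.1450], E[r] = 1.3026, γ^t·E[r] = 0.666931, running G = 3.912531
t=4: π = [0.1965, 0.1803, 0.2548, 0.2232, 0.1452], E[r] = 1.3026, γ^t·E[r] = 0.533553, running G = 4.446084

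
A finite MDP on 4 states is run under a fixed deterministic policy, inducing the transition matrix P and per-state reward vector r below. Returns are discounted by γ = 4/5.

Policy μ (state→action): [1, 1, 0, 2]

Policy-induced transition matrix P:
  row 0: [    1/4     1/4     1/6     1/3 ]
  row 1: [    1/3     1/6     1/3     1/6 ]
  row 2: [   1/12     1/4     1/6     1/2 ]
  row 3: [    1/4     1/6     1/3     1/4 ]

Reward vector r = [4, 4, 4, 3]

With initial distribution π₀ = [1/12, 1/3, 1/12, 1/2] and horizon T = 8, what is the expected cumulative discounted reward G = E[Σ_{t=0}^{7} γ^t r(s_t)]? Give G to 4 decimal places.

t=0: π = [0.0833, 0.3333, 0.0833, 0.5000], E[r] = 3.5000, γ^t·E[r] = 3.500000, running G = 3.500000
t=1: π = [0.2639, 0.1806, 0.3056, 0.2500], E[r] = 3.7500, γ^t·E[r] = 3.000000, running G = 6.500000
t=2: π = [0.2141, 0.2141, 0.2384, 0.3333], E[r] = 3.6667, γ^t·E[r] = 2.346667, running G = 8.846667
t=3: π = [0.2281, 0.2044, 0.2579, 0.3096], E[r] = 3.6904, γ^t·E[r] = 1.889481, running G = 10.736148
t=4: π = [0.2240, 0.2072, 0.2523, 0.3165], E[r] = 3.6835, γ^t·E[r] = 1.508780, running G = 12.244928
t=5: π = [0.2252, 0.2064, 0.2539, 0.3145], E[r] = 3.6855, γ^t·E[r] = 1.207668, running G = 13.452597
t=6: π = [0.2249, 0.2066, 0.2535, 0.3151], E[r] = 3.6849, γ^t·E[r] = 0.965986, running G = 14.418583
t=7: π = [0.2250, 0.2065, 0.2536, 0.3149], E[r] = 3.6851, γ^t·E[r] = 0.772823, running G = 15.191406

G = 15.1914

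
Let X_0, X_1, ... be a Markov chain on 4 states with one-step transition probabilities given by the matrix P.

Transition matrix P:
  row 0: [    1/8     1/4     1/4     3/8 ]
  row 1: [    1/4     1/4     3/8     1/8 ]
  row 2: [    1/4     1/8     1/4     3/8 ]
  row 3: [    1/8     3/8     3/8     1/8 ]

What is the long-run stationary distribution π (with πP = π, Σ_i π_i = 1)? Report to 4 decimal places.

Balance equations π_j = Σ_i π_i·P[i][j]:
  π_0 = 1/8·π_0 + 1/4·π_1 + 1/4·π_2 + 1/8·π_3
  π_1 = 1/4·π_0 + 1/4·π_1 + 1/8·π_2 + 3/8·π_3
  π_2 = 1/4·π_0 + 3/8·π_1 + 1/4·π_2 + 3/8·π_3
  normalize: π_0 + π_1 + π_2 + π_3 = 1
Solving the linear system gives exactly π = [129/664, 161/664, 207/664, 167/664].

π = [0.1943, 0.2425, 0.3117, 0.2515]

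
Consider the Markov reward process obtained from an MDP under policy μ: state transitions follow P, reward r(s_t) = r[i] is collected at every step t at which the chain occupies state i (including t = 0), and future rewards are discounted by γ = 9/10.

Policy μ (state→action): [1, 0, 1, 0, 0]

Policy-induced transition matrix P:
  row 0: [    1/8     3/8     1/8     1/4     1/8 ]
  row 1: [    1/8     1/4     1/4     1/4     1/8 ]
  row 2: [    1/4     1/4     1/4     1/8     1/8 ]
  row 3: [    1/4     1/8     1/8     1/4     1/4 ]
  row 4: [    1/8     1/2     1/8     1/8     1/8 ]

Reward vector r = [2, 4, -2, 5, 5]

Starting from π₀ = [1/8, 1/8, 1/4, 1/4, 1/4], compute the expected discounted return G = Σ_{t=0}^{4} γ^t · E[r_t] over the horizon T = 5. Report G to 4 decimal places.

G = 11.7850

t=0: π = [0.1250, 0.1250, 0.2500, 0.2500, 0.2500], E[r] = 2.7500, γ^t·E[r] = 2.750000, running G = 2.750000
t=1: π = [0.1875, 0.2969, 0.1719, 0.1875, 0.1563], E[r] = 2.9375, γ^t·E[r] = 2.643750, running G = 5.393750
t=2: π = [0.1699, 0.2891, 0.1836, 0.2090, 0.1484], E[r] = 2.9160, γ^t·E[r] = 2.361973, running G = 7.755723
t=3: π = [0.1741, 0.2822, 0.1841, 0.2085, 0.1511], E[r] = 2.9070, γ^t·E[r] = 2.119190, running G = 9.874913
t=4: π = [0.1741, 0.2835, 0.1833, 0.2081, 0.1511], E[r] = 2.9113, γ^t·E[r] = 1.910094, running G = 11.785007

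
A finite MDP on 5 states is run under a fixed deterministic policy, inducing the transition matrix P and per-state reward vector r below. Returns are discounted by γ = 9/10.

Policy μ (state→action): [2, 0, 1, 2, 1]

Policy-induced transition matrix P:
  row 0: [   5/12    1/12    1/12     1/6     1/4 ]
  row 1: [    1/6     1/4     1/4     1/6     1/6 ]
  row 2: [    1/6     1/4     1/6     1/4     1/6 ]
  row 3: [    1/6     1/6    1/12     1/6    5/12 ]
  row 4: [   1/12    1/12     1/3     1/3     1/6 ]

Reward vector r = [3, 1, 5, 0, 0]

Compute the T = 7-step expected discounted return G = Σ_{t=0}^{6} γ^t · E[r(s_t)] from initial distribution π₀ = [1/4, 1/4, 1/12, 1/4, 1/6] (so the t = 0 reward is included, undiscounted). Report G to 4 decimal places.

G = 8.4781

t=0: π = [0.2500, 0.2500, 0.0833, 0.2500, 0.1667], E[r] = 1.4167, γ^t·E[r] = 1.416667, running G = 1.416667
t=1: π = [0.2153, 0.1597, 0.1736, 0.2014, 0.2500], E[r] = 1.6736, γ^t·E[r] = 1.506250, running G = 2.922917
t=2: π = [0.1997, 0.1557, 0.1869, 0.2228, 0.2350], E[r] = 1.6892, γ^t·E[r] = 1.368281, running G = 4.291198
t=3: π = [0.1970, 0.1590, 0.1836, 0.2214, 0.2390], E[r] = 1.6680, γ^t·E[r] = 1.215949, running G = 5.507147
t=4: π = [0.1960, 0.1589, 0.1849, 0.2218, 0.2384], E[r] = 1.6713, γ^t·E[r] = 1.096540, running G = 6.603687
t=5: π = [0.1958, 0.1591, 0.1848, 0.2218, 0.2385], E[r] = 1.6706, γ^t·E[r] = 0.986501, running G = 7.590188
t=6: π = [0.1957, 0.1591, 0.1849, 0.2218, 0.2384], E[r] = 1.6707, γ^t·E[r] = 0.887884, running G = 8.478072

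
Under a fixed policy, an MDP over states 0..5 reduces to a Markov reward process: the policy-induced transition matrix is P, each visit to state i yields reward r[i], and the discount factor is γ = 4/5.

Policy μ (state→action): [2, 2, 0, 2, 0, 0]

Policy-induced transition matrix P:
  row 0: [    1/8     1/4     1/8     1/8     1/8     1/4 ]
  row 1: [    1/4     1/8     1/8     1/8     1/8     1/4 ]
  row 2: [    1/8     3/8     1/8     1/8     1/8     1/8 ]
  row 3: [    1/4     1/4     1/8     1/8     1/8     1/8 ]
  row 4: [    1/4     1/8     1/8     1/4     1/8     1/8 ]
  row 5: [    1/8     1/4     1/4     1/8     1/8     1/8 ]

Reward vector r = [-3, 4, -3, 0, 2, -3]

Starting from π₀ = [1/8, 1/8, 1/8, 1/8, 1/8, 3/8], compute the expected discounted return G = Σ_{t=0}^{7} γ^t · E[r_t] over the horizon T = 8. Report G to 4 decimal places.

t=0: π = [0.1250, 0.1250, 0.1250, 0.1250, 0.1250, 0.3750], E[r] = -1.1250, γ^t·E[r] = -1.125000, running G = -1.125000
t=1: π = [0.1719, 0.2344, 0.1719, 0.1406, 0.1250, 0.1563], E[r] = -0.3125, γ^t·E[r] = -0.250000, running G = -1.375000
t=2: π = [0.1875, 0.2266, 0.1445, 0.1406, 0.1250, 0.1758], E[r] = -0.3672, γ^t·E[r] = -0.235000, running G = -1.610000
t=3: π = [0.1865, 0.2241, 0.1470, 0.1406, 0.1250, 0.1768], E[r] = -0.3843, γ^t·E[r] = -0.196750, running G = -1.806750
t=4: π = [0.1862, 0.2247, 0.1471, 0.1406, 0.1250, 0.1763], E[r] = -0.3800, γ^t·E[r] = -0.155650, running G = -1.962400
t=5: π = [0.1863, 0.2247, 0.1470, 0.1406, 0.1250, 0.1764], E[r] = -0.3804, γ^t·E[r] = -0.124660, running G = -2.087060
t=6: π = [0.1863, 0.2247, 0.1470, 0.1406, 0.1250, 0.1764], E[r] = -0.3804, γ^t·E[r] = -0.099726, running G = -2.186786
t=7: π = [0.1863, 0.2247, 0.1470, 0.1406, 0.1250, 0.1764], E[r] = -0.3804, γ^t·E[r] = -0.079780, running G = -2.266567

G = -2.2666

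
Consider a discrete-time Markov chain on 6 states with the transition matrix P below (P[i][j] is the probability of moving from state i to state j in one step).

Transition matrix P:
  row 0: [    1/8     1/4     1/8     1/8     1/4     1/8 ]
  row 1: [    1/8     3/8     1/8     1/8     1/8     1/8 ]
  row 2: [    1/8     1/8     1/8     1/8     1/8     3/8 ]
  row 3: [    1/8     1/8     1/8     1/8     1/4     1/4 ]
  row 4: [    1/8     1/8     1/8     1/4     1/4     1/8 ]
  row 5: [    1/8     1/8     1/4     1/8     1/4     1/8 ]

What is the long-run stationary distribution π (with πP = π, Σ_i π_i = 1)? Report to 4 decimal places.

π = [0.1250, 0.1875, 0.1476, 0.1510, 0.2081, 0.1808]

Balance equations π_j = Σ_i π_i·P[i][j]:
  π_0 = 1/8·π_0 + 1/8·π_1 + 1/8·π_2 + 1/8·π_3 + 1/8·π_4 + 1/8·π_5
  π_1 = 1/4·π_0 + 3/8·π_1 + 1/8·π_2 + 1/8·π_3 + 1/8·π_4 + 1/8·π_5
  π_2 = 1/8·π_0 + 1/8·π_1 + 1/8·π_2 + 1/8·π_3 + 1/8·π_4 + 1/4·π_5
  π_3 = 1/8·π_0 + 1/8·π_1 + 1/8·π_2 + 1/8·π_3 + 1/4·π_4 + 1/8·π_5
  π_4 = 1/4·π_0 + 1/8·π_1 + 1/8·π_2 + 1/4·π_3 + 1/4·π_4 + 1/4·π_5
  normalize: π_0 + π_1 + π_2 + π_3 + π_4 + π_5 = 1
Solving the linear system gives exactly π = [1/8, 3/16, 1339/9072, 685/4536, 118/567, 205/1134].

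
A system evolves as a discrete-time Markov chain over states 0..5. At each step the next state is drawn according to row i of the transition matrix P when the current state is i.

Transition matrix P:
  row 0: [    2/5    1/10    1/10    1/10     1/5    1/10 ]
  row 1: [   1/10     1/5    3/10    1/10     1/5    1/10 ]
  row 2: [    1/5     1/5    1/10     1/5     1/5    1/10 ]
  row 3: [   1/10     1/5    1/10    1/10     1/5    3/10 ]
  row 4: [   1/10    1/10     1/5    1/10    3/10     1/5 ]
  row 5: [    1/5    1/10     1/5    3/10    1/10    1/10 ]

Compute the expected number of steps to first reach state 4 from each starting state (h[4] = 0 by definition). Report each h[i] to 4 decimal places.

First-step conditioning: h[4] = 0; for i ≠ 4, h[i] = 1 + Σ_k P[i][k]·h[k].
  h[0] = 1 + 2/5·h[0] + 1/10·h[1] + 1/10·h[2] + 1/10·h[3] + 1/10·h[5]
  h[1] = 1 + 1/10·h[0] + 1/5·h[1] + 3/10·h[2] + 1/10·h[3] + 1/10·h[5]
  h[2] = 1 + 1/5·h[0] + 1/5·h[1] + 1/10·h[2] + 1/5·h[3] + 1/10·h[5]
  h[3] = 1 + 1/10·h[0] + 1/5·h[1] + 1/10·h[2] + 1/10·h[3] + 3/10·h[5]
  h[5] = 1 + 1/5·h[0] + 1/10·h[1] + 1/5·h[2] + 3/10·h[3] + 1/10·h[5]
Solving the 5×5 linear system over states ≠ 4 gives exactly h = [21025/3936, 21035/3936, 10535/1968, 7155/1312, 0, 1935/328] (h[4] = 0 is the target).

h = [5.3417, 5.3443, 5.3532, 5.4535, 0.0000, 5.8994]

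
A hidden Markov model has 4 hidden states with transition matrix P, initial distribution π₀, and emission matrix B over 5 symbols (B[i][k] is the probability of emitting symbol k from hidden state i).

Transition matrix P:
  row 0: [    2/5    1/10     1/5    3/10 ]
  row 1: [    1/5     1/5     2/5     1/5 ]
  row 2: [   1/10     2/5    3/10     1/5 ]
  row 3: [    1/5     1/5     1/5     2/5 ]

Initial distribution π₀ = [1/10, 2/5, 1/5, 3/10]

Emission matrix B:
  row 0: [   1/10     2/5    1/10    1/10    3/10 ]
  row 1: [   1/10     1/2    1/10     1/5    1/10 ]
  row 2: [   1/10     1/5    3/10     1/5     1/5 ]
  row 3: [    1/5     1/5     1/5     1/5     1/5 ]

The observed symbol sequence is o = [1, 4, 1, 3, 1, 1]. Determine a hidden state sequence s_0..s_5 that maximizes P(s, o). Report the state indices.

path = [1, 2, 1, 2, 1, 1]

t=0: δ = [4.000e-02, 2.000e-01, 4.000e-02, 6.000e-02]  (obs o_0=1)
t=1: δ = [1.200e-02, 4.000e-03, 1.600e-02, 8.000e-03]  ψ = [1, 1, 1, 1]  (obs o_1=4)
t=2: δ = [1.920e-03, 3.200e-03, 9.600e-04, 7.200e-04]  ψ = [0, 2, 2, 0]  (obs o_2=1)
t=3: δ = [7.680e-05, 1.280e-04, 2.560e-04, 1.280e-04]  ψ = [0, 1, 1, 1]  (obs o_3=3)
t=4: δ = [1.229e-05, 5.120e-05, 1.536e-05, 1.024e-05]  ψ = [0, 2, 2, 2]  (obs o_4=1)
t=5: δ = [4.096e-06, 5.120e-06, 4.096e-06, 2.048e-06]  ψ = [1, 1, 1, 1]  (obs o_5=1)
backtrack: best end state = 1; path = [1, 2, 1, 2, 1, 1]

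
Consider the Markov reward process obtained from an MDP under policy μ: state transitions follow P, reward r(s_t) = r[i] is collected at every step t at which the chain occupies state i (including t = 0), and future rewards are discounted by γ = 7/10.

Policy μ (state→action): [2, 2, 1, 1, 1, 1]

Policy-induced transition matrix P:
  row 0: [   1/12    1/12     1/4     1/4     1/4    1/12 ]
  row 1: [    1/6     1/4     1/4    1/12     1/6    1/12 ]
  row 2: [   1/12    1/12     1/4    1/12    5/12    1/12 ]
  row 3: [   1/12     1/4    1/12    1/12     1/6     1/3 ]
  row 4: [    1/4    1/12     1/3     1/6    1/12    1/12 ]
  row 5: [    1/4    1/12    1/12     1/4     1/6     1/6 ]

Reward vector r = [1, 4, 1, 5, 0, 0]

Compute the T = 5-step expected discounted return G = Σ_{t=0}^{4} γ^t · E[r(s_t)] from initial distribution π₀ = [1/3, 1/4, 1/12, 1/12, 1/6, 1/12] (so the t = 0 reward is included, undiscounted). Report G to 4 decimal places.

t=0: π = [0.3333, 0.2500, 0.0833, 0.0833, 0.1667, 0.0833], E[r] = 1.8333, γ^t·E[r] = 1.833333, running G = 1.833333
t=1: π = [0.1458, 0.1389, 0.2361, 0.1667, 0.2014, 0.1111], E[r] = 1.7708, γ^t·E[r] = 1.239583, running G = 3.072917
t=2: π = [0.1470, 0.1343, 0.2205, 0.1429, 0.2211, 0.1343], E[r] = 1.6192, γ^t·E[r] = 0.793414, running G = 3.866331
t=3: π = [0.1537, 0.1295, 0.2222, 0.1486, 0.2156, 0.1303], E[r] = 1.6372, γ^t·E[r] = 0.561576, running G = 4.427908
t=4: π = [0.1518, 0.1297, 0.2215, 0.1486, 0.2171, 0.1313], E[r] = 1.6352, γ^t·E[r] = 0.392613, running G = 4.820521

G = 4.8205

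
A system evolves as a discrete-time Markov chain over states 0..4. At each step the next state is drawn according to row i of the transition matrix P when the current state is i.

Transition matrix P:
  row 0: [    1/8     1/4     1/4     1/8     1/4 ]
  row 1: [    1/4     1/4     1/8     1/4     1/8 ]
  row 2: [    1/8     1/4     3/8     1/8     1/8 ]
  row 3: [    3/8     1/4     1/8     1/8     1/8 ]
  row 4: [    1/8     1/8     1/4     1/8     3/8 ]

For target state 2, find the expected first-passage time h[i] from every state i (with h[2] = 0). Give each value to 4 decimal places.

First-step conditioning: h[2] = 0; for i ≠ 2, h[i] = 1 + Σ_k P[i][k]·h[k].
  h[0] = 1 + 1/8·h[0] + 1/4·h[1] + 1/8·h[3] + 1/4·h[4]
  h[1] = 1 + 1/4·h[0] + 1/4·h[1] + 1/4·h[3] + 1/8·h[4]
  h[3] = 1 + 3/8·h[0] + 1/4·h[1] + 1/8·h[3] + 1/8·h[4]
  h[4] = 1 + 1/8·h[0] + 1/8·h[1] + 1/8·h[3] + 3/8·h[4]
Solving the 4×4 linear system over states ≠ 2 gives exactly h = [1756/357, 2008/357, 0, 660/119, 1720/357] (h[2] = 0 is the target).

h = [4.9188, 5.6246, 0.0000, 5.5462, 4.8179]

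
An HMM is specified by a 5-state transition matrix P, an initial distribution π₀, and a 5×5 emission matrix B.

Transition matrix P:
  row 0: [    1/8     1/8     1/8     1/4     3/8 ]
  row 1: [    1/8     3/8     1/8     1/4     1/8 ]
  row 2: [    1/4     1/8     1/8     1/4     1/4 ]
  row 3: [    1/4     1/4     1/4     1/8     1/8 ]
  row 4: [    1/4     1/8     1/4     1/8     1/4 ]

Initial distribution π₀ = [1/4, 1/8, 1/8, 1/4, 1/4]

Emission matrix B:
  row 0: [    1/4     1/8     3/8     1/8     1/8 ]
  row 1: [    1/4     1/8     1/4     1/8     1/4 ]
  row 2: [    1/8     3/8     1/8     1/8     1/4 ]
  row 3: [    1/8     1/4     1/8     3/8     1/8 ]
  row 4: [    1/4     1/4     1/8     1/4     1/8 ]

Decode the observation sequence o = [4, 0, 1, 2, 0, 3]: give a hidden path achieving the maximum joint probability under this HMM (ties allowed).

path = [0, 4, 2, 0, 4, 4]

t=0: δ = [3.125e-02, 3.125e-02, 3.125e-02, 3.125e-02, 3.125e-02]  (obs o_0=4)
t=1: δ = [1.953e-03, 2.930e-03, 9.766e-04, 9.766e-04, 2.930e-03]  ψ = [2, 1, 3, 0, 0]  (obs o_1=0)
t=2: δ = [9.155e-05, 1.373e-04, 2.747e-04, 1.831e-04, 1.831e-04]  ψ = [4, 1, 4, 1, 0]  (obs o_2=1)
t=3: δ = [2.575e-05, 1.287e-05, 5.722e-06, 8.583e-06, 8.583e-06]  ψ = [2, 1, 3, 2, 2]  (obs o_3=2)
t=4: δ = [8.047e-07, 1.207e-06, 4.023e-07, 8.047e-07, 2.414e-06]  ψ = [0, 1, 0, 0, 0]  (obs o_4=0)
t=5: δ = [7.544e-08, 5.658e-08, 7.544e-08, 1.132e-07, 1.509e-07]  ψ = [4, 1, 4, 1, 4]  (obs o_5=3)
backtrack: best end state = 4; path = [0, 4, 2, 0, 4, 4]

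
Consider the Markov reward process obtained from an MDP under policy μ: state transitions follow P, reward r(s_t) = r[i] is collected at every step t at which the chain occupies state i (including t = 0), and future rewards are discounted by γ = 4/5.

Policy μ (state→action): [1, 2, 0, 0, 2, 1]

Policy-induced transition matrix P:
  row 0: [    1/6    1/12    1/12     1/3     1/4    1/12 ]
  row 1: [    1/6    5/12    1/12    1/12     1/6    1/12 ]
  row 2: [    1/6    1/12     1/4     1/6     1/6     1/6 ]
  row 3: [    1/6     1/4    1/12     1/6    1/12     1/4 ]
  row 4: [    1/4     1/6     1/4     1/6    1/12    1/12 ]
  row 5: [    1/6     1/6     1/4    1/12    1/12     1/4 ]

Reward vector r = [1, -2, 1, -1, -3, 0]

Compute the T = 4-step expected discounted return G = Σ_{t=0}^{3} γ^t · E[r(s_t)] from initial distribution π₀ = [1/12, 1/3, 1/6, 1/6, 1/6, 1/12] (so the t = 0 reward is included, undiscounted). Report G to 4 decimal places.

t=0: π = [0.0833, 0.3333, 0.1667, 0.1667, 0.1667, 0.0833], E[r] = -1.0833, γ^t·E[r] = -1.083333, running G = -1.083333
t=1: π = [0.1806, 0.2431, 0.1528, 0.1458, 0.1389, 0.1389], E[r] = -0.7153, γ^t·E[r] = -0.572222, running G = -1.655556
t=2: π = [0.1782, 0.2118, 0.1551, 0.1649, 0.1464, 0.1435], E[r] = -0.6944, γ^t·E[r] = -0.444444, running G = -2.100000
t=3: π = [0.1789, 0.2056, 0.1575, 0.1668, 0.1436, 0.1477], E[r] = -0.6724, γ^t·E[r] = -0.344272, running G = -2.444272

G = -2.4443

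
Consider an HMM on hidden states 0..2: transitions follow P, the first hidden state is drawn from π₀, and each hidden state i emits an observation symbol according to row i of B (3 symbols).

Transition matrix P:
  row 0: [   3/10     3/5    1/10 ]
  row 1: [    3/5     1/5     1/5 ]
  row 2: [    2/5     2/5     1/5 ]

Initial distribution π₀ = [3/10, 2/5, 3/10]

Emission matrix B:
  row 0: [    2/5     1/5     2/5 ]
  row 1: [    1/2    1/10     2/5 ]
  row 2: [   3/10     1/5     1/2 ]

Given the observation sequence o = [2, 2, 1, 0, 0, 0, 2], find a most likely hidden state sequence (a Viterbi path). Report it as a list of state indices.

path = [0, 1, 0, 1, 0, 1, 0]

t=0: δ = [1.200e-01, 1.600e-01, 1.500e-01]  (obs o_0=2)
t=1: δ = [3.840e-02, 2.880e-02, 1.600e-02]  ψ = [1, 0, 1]  (obs o_1=2)
t=2: δ = [3.456e-03, 2.304e-03, 1.152e-03]  ψ = [1, 0, 1]  (obs o_2=1)
t=3: δ = [5.530e-04, 1.037e-03, 1.382e-04]  ψ = [1, 0, 1]  (obs o_3=0)
t=4: δ = [2.488e-04, 1.659e-04, 6.221e-05]  ψ = [1, 0, 1]  (obs o_4=0)
t=5: δ = [3.981e-05, 7.465e-05, 9.953e-06]  ψ = [1, 0, 1]  (obs o_5=0)
t=6: δ = [1.792e-05, 9.555e-06, 7.465e-06]  ψ = [1, 0, 1]  (obs o_6=2)
backtrack: best end state = 0; path = [0, 1, 0, 1, 0, 1, 0]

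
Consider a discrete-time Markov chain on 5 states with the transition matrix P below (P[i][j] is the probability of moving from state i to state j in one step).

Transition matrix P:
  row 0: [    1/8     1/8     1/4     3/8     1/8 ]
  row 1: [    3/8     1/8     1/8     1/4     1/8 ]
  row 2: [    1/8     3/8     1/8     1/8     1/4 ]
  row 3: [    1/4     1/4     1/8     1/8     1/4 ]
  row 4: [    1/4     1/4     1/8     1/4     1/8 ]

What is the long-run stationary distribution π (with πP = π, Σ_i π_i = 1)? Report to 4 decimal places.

π = [0.2289, 0.2139, 0.1536, 0.2306, 0.1730]

Balance equations π_j = Σ_i π_i·P[i][j]:
  π_0 = 1/8·π_0 + 3/8·π_1 + 1/8·π_2 + 1/4·π_3 + 1/4·π_4
  π_1 = 1/8·π_0 + 1/8·π_1 + 3/8·π_2 + 1/4·π_3 + 1/4·π_4
  π_2 = 1/4·π_0 + 1/8·π_1 + 1/8·π_2 + 1/8·π_3 + 1/8·π_4
  π_3 = 3/8·π_0 + 1/4·π_1 + 1/8·π_2 + 1/8·π_3 + 1/4·π_4
  normalize: π_0 + π_1 + π_2 + π_3 + π_4 = 1
Solving the linear system gives exactly π = [19/83, 71/332, 51/332, 689/2988, 517/2988].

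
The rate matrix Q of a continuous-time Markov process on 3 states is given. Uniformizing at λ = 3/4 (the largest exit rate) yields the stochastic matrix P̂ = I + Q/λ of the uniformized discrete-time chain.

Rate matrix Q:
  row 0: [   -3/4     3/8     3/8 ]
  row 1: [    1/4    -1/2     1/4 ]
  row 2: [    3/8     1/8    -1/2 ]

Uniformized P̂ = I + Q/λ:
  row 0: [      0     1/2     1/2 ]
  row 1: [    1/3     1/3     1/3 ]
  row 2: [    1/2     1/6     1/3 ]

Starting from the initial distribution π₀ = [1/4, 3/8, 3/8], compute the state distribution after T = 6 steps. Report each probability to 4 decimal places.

t=0: π = [0.2500, 0.3750, 0.3750]
t=1: π = [0.3125, 0.3125, 0.3750]
t=2: π = [0.2917, 0.3229, 0.3854]
t=3: π = [0.3003, 0.3177, 0.3819]
t=4: π = [0.2969, 0.3197, 0.3834]
t=5: π = [0.2983, 0.3189, 0.3828]
t=6: π = [0.2977, 0.3192, 0.3830]

π = [0.2977, 0.3192, 0.3830]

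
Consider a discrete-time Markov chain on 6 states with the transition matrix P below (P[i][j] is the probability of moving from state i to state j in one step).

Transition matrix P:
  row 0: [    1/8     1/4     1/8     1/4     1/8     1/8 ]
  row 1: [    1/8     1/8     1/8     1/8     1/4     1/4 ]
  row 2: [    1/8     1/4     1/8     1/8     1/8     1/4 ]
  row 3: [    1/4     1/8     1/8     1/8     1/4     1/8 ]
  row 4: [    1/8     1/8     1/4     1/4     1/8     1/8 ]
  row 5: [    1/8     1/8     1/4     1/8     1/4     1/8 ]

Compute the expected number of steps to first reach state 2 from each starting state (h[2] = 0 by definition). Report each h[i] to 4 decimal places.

First-step conditioning: h[2] = 0; for i ≠ 2, h[i] = 1 + Σ_k P[i][k]·h[k].
  h[0] = 1 + 1/8·h[0] + 1/4·h[1] + 1/4·h[3] + 1/8·h[4] + 1/8·h[5]
  h[1] = 1 + 1/8·h[0] + 1/8·h[1] + 1/8·h[3] + 1/4·h[4] + 1/4·h[5]
  h[3] = 1 + 1/4·h[0] + 1/8·h[1] + 1/8·h[3] + 1/4·h[4] + 1/8·h[5]
  h[4] = 1 + 1/8·h[0] + 1/8·h[1] + 1/4·h[3] + 1/8·h[4] + 1/8·h[5]
  h[5] = 1 + 1/8·h[0] + 1/8·h[1] + 1/8·h[3] + 1/4·h[4] + 1/8·h[5]
Solving the 5×5 linear system over states ≠ 2 gives exactly h = [14016/2335, 13632/2335, 0, 41608/7005, 12312/2335, 36352/7005] (h[2] = 0 is the target).

h = [6.0026, 5.8381, 0.0000, 5.9398, 5.2728, 5.1894]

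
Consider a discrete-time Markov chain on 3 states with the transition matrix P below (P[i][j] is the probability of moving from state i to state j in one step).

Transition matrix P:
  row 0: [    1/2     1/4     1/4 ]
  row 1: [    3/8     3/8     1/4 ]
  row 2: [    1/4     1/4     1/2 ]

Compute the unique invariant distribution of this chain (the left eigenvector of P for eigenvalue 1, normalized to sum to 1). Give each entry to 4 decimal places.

π = [0.3810, 0.2857, 0.3333]

Balance equations π_j = Σ_i π_i·P[i][j]:
  π_0 = 1/2·π_0 + 3/8·π_1 + 1/4·π_2
  π_1 = 1/4·π_0 + 3/8·π_1 + 1/4·π_2
  normalize: π_0 + π_1 + π_2 = 1
Solving the linear system gives exactly π = [8/21, 2/7, 1/3].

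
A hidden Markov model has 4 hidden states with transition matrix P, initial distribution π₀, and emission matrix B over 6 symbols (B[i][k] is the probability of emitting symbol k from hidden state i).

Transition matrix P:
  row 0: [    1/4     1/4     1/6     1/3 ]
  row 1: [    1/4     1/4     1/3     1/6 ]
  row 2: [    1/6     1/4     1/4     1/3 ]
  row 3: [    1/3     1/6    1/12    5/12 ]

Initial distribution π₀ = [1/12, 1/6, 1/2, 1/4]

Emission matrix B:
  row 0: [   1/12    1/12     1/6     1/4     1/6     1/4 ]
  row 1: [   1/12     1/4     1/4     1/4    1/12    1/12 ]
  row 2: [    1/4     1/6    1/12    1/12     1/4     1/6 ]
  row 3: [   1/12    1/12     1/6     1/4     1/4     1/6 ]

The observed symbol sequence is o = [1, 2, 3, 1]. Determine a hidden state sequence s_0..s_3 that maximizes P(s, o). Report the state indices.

t=0: δ = [6.944e-03, 4.167e-02, 8.333e-02, 2.083e-02]  (obs o_0=1)
t=1: δ = [2.315e-03, 5.208e-03, 1.736e-03, 4.630e-03]  ψ = [2, 2, 2, 2]  (obs o_1=2)
t=2: δ = [3.858e-04, 3.255e-04, 1.447e-04, 4.823e-04]  ψ = [3, 1, 1, 3]  (obs o_2=3)
t=3: δ = [1.340e-05, 2.411e-05, 1.808e-05, 1.674e-05]  ψ = [3, 0, 1, 3]  (obs o_3=1)
backtrack: best end state = 1; path = [2, 3, 0, 1]

path = [2, 3, 0, 1]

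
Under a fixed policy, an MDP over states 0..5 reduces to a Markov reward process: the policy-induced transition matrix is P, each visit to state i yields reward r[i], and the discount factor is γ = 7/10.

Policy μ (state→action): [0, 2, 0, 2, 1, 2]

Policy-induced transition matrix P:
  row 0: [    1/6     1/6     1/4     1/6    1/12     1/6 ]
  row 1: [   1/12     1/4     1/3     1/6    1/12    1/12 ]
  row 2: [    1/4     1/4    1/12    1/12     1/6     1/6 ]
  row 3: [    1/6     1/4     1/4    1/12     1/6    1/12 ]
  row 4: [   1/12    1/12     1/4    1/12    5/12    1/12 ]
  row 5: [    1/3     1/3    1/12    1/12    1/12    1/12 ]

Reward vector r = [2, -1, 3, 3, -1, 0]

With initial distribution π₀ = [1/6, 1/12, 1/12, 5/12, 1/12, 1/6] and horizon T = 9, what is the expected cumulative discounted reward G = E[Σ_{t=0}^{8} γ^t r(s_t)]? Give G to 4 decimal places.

G = 3.7565

t=0: π = [0.1667, 0.0833, 0.0833, 0.4167, 0.0833, 0.1667], E[r] = 1.6667, γ^t·E[r] = 1.666667, running G = 1.666667
t=1: π = [0.1875, 0.2361, 0.2153, 0.1042, 0.1528, 0.1042], E[r] = 0.9444, γ^t·E[r] = 0.661111, running G = 2.327778
t=2: π = [0.1696, 0.2176, 0.2164, 0.1186, 0.1609, 0.1169], E[r] = 0.9659, γ^t·E[r] = 0.473270, running G = 2.801047
t=3: π = [0.1726, 0.2188, 0.2126, 0.1156, 0.1649, 0.1155], E[r] = 0.9461, γ^t·E[r] = 0.324523, running G = 3.125571
t=4: π = [0.1717, 0.2178, 0.2136, 0.1160, 0.1656, 0.1154], E[r] = 0.9484, γ^t·E[r] = 0.227720, running G = 3.353291
t=5: π = [0.1718, 0.2177, 0.2133, 0.1158, 0.1660, 0.1154], E[r] = 0.9471, γ^t·E[r] = 0.159177, running G = 3.512468
t=6: π = [0.1717, 0.2176, 0.2134, 0.1158, 0.1661, 0.1154], E[r] = 0.9471, γ^t·E[r] = 0.111425, running G = 3.623893
t=7: π = [0.1717, 0.2176, 0.2133, 0.1158, 0.1661, 0.1154], E[r] = 0.9470, γ^t·E[r] = 0.077991, running G = 3.701884
t=8: π = [0.1717, 0.2176, 0.2133, 0.1158, 0.1661, 0.1154], E[r] = 0.9470, γ^t·E[r] = 0.054593, running G = 3.756477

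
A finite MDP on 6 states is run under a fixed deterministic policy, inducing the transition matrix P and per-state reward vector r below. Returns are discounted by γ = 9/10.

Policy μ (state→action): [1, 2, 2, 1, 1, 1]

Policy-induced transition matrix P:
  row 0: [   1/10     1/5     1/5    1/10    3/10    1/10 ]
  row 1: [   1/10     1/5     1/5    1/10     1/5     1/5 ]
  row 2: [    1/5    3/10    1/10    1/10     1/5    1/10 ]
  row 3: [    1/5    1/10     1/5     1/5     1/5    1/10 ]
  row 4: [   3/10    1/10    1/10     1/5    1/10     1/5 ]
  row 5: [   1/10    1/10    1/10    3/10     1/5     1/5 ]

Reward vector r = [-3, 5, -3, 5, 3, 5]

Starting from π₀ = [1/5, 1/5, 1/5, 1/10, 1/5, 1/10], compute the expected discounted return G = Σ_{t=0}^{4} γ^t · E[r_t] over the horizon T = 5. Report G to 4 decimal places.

t=0: π = [0.2000, 0.2000, 0.2000, 0.1000, 0.2000, 0.1000], E[r] = 1.4000, γ^t·E[r] = 1.400000, running G = 1.400000
t=1: π = [0.1700, 0.1800, 0.1500, 0.1500, 0.2000, 0.1500], E[r] = 2.0400, γ^t·E[r] = 1.836000, running G = 3.236000
t=2: π = [0.1700, 0.1650, 0.1500, 0.1650, 0.1970, 0.1530], E[r] = 2.0460, γ^t·E[r] = 1.657260, running G = 4.893260
t=3: π = [0.1709, 0.1635, 0.1500, 0.1668, 0.1973, 0.1515], E[r] = 2.0382, γ^t·E[r] = 1.485848, running G = 6.379108
t=4: π = [0.1711, 0.1634, 0.1501, 0.1667, 0.1974, 0.1512], E[r] = 2.0352, γ^t·E[r] = 1.335295, running G = 7.714403

G = 7.7144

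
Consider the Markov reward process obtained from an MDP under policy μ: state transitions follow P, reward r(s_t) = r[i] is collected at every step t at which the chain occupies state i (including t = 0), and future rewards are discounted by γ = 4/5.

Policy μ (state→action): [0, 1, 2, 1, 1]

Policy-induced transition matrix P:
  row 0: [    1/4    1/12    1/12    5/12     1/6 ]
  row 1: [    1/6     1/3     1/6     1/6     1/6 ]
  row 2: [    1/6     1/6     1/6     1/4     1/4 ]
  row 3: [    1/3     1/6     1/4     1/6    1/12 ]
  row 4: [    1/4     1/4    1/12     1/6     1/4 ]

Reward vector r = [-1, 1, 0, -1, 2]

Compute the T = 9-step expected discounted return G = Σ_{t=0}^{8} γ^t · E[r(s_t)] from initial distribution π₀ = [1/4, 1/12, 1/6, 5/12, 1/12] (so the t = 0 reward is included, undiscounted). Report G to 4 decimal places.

t=0: π = [0.2500, 0.0833, 0.1667, 0.4167, 0.0833], E[r] = -0.4167, γ^t·E[r] = -0.416667, running G = -0.416667
t=1: π = [0.2639, 0.1667, 0.1736, 0.2431, 0.1528], E[r] = -0.0347, γ^t·E[r] = -0.027778, running G = -0.444444
t=2: π = [0.2419, 0.1852, 0.1522, 0.2471, 0.1736], E[r] = 0.0434, γ^t·E[r] = 0.027778, running G = -0.416667
t=3: π = [0.2425, 0.1918, 0.1526, 0.2398, 0.1732], E[r] = 0.0560, γ^t·E[r] = 0.028667, running G = -0.388000
t=4: π = [0.2413, 0.1929, 0.1520, 0.2400, 0.1738], E[r] = 0.0593, γ^t·E[r] = 0.024272, running G = -0.363728
t=5: π = [0.2413, 0.1932, 0.1521, 0.2397, 0.1738], E[r] = 0.0599, γ^t·E[r] = 0.019634, running G = -0.344095
t=6: π = [0.2412, 0.1932, 0.1520, 0.2397, 0.1739], E[r] = 0.0601, γ^t·E[r] = 0.015754, running G = -0.328340
t=7: π = [0.2412, 0.1933, 0.1521, 0.2396, 0.1739], E[r] = 0.0601, γ^t·E[r] = 0.012611, running G = -0.315729
t=8: π = [0.2412, 0.1933, 0.1520, 0.2396, 0.1739], E[r] = 0.0601, γ^t·E[r] = 0.010091, running G = -0.305638

G = -0.3056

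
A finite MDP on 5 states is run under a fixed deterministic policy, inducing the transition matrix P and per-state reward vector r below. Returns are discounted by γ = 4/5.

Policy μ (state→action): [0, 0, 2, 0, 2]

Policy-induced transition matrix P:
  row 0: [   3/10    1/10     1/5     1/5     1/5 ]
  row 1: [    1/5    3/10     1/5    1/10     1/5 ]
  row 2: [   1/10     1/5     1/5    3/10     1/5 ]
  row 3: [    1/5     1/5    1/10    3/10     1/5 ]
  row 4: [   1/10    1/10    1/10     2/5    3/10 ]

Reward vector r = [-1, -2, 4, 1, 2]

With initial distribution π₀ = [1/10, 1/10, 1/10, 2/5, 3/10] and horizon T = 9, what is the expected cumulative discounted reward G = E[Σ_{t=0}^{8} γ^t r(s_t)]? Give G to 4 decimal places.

G = 3.6841

t=0: π = [0.1000, 0.1000, 0.1000, 0.4000, 0.3000], E[r] = 1.1000, γ^t·E[r] = 1.100000, running G = 1.100000
t=1: π = [0.1700, 0.1700, 0.1300, 0.3000, 0.2300], E[r] = 0.7700, γ^t·E[r] = 0.616000, running G = 1.716000
t=2: π = [0.1810, 0.1770, 0.1470, 0.2720, 0.2230], E[r] = 0.7710, γ^t·E[r] = 0.493440, running G = 2.209440
t=3: π = [0.1811, 0.1773, 0.1505, 0.2688, 0.2223], E[r] = 0.7797, γ^t·E[r] = 0.399206, running G = 2.608646
t=4: π = [0.1808, 0.1774, 0.1509, 0.2687, 0.2222], E[r] = 0.7811, γ^t·E[r] = 0.319926, running G = 2.928573
t=5: π = [0.1808, 0.1774, 0.1509, 0.2687, 0.2222], E[r] = 0.7811, γ^t·E[r] = 0.255956, running G = 3.184528
t=6: π = [0.1808, 0.1774, 0.1509, 0.2687, 0.2222], E[r] = 0.7811, γ^t·E[r] = 0.204760, running G = 3.389289
t=7: π = [0.1808, 0.1774, 0.1509, 0.2687, 0.2222], E[r] = 0.7811, γ^t·E[r] = 0.163807, running G = 3.553096
t=8: π = [0.1808, 0.1774, 0.1509, 0.2687, 0.2222], E[r] = 0.7811, γ^t·E[r] = 0.131046, running G = 3.684142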